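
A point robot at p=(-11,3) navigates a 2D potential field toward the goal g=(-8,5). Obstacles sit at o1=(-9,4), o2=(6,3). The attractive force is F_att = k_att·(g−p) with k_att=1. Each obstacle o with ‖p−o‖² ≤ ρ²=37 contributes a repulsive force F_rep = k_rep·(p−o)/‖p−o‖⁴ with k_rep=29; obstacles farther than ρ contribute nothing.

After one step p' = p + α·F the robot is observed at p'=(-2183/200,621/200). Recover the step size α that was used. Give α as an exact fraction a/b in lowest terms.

F_att = 1·(g−p) = 1·(3,2) = (3.0000,2.0000)
o1: d²=5 ≤ ρ²=37; F_rep = 29·(-2,-1)/5² = (-2.3200,-1.1600)
o2: d²=289 > ρ²=37 → inactive
F = F_att + ΣF_rep = (0.6800,0.8400)
Δp = p'−p = (0.0850,0.1050); α = Δx/Fx = (17/200) / (17/25) = 1/8
check: Δy/Fy = (21/200) / (21/25) = 1/8 ✓

α = 1/8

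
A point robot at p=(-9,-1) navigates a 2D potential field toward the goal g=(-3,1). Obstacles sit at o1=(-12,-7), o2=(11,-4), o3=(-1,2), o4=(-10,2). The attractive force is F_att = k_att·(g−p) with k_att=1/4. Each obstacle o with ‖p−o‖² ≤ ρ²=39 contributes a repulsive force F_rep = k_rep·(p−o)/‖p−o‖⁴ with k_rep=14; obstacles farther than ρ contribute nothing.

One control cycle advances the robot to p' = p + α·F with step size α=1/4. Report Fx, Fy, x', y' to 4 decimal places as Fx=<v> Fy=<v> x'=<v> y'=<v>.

F_att = 1/4·(g−p) = 1/4·(6,2) = (1.5000,0.5000)
o1: d²=45 > ρ²=39 → inactive
o2: d²=409 > ρ²=39 → inactive
o3: d²=73 > ρ²=39 → inactive
o4: d²=10 ≤ ρ²=39; F_rep = 14·(1,-3)/10² = (0.1400,-0.4200)
F = F_att + ΣF_rep = (1.6400,0.0800)
p' = p + 1/4·F = (-8.5900,-0.9800)

Fx=1.6400 Fy=0.0800 x'=-8.5900 y'=-0.9800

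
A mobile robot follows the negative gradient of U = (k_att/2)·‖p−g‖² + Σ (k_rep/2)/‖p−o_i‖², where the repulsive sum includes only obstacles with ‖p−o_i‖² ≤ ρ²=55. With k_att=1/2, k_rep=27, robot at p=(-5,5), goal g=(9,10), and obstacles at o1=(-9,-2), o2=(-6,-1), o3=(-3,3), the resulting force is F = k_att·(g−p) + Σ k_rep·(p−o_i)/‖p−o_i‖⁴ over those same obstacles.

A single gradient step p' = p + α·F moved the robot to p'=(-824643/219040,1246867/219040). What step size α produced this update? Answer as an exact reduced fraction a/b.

α = 1/5

F_att = 1/2·(g−p) = 1/2·(14,5) = (7.0000,2.5000)
o1: d²=65 > ρ²=55 → inactive
o2: d²=37 ≤ ρ²=55; F_rep = 27·(1,6)/37² = (0.0197,0.1183)
o3: d²=8 ≤ ρ²=55; F_rep = 27·(-2,2)/8² = (-0.8438,0.8438)
F = F_att + ΣF_rep = (6.1760,3.4621)
Δp = p'−p = (1.2352,0.6924); α = Δx/Fx = (270557/219040) / (270557/43808) = 1/5
check: Δy/Fy = (151667/219040) / (151667/43808) = 1/5 ✓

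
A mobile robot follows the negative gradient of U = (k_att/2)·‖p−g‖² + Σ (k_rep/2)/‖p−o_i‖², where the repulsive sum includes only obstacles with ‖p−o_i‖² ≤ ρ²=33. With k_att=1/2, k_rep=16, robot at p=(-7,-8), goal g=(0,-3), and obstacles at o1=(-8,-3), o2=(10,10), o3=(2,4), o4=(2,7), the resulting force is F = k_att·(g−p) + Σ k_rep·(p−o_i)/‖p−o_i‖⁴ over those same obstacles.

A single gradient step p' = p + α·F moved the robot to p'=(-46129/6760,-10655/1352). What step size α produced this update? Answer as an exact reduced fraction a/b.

F_att = 1/2·(g−p) = 1/2·(7,5) = (3.5000,2.5000)
o1: d²=26 ≤ ρ²=33; F_rep = 16·(1,-5)/26² = (0.0237,-0.1183)
o2: d²=613 > ρ²=33 → inactive
o3: d²=225 > ρ²=33 → inactive
o4: d²=306 > ρ²=33 → inactive
F = F_att + ΣF_rep = (3.5237,2.3817)
Δp = p'−p = (0.1762,0.1191); α = Δx/Fx = (1191/6760) / (1191/338) = 1/20
check: Δy/Fy = (161/1352) / (805/338) = 1/20 ✓

α = 1/20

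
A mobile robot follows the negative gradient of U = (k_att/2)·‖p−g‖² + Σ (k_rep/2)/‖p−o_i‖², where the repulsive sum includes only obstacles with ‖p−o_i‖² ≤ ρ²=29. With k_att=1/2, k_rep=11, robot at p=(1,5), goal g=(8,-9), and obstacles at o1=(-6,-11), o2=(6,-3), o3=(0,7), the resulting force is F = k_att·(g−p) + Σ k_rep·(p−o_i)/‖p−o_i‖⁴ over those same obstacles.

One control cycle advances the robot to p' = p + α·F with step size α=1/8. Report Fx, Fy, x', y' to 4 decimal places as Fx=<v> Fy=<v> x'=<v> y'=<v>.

Fx=3.9400 Fy=-7.8800 x'=1.4925 y'=4.0150

F_att = 1/2·(g−p) = 1/2·(7,-14) = (3.5000,-7.0000)
o1: d²=305 > ρ²=29 → inactive
o2: d²=89 > ρ²=29 → inactive
o3: d²=5 ≤ ρ²=29; F_rep = 11·(1,-2)/5² = (0.4400,-0.8800)
F = F_att + ΣF_rep = (3.9400,-7.8800)
p' = p + 1/8·F = (1.4925,4.0150)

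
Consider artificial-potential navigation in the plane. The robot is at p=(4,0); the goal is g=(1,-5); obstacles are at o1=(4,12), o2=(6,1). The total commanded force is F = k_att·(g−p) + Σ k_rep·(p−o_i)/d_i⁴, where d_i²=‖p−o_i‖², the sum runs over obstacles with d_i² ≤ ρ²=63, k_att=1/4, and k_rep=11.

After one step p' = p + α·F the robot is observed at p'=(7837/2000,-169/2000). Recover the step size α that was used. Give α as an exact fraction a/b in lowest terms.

α = 1/20

F_att = 1/4·(g−p) = 1/4·(-3,-5) = (-0.7500,-1.2500)
o1: d²=144 > ρ²=63 → inactive
o2: d²=5 ≤ ρ²=63; F_rep = 11·(-2,-1)/5² = (-0.8800,-0.4400)
F = F_att + ΣF_rep = (-1.6300,-1.6900)
Δp = p'−p = (-0.0815,-0.0845); α = Δx/Fx = (-163/2000) / (-163/100) = 1/20
check: Δy/Fy = (-169/2000) / (-169/100) = 1/20 ✓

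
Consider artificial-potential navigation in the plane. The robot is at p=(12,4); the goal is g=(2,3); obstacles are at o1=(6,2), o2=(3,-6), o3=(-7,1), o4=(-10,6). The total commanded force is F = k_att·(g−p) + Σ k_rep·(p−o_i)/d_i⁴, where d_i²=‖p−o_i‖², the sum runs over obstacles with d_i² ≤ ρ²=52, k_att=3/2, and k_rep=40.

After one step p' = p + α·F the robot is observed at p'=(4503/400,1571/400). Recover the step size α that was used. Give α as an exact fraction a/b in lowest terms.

F_att = 3/2·(g−p) = 3/2·(-10,-1) = (-15.0000,-1.5000)
o1: d²=40 ≤ ρ²=52; F_rep = 40·(6,2)/40² = (0.1500,0.0500)
o2: d²=181 > ρ²=52 → inactive
o3: d²=370 > ρ²=52 → inactive
o4: d²=488 > ρ²=52 → inactive
F = F_att + ΣF_rep = (-14.8500,-1.4500)
Δp = p'−p = (-0.7425,-0.0725); α = Δx/Fx = (-297/400) / (-297/20) = 1/20
check: Δy/Fy = (-29/400) / (-29/20) = 1/20 ✓

α = 1/20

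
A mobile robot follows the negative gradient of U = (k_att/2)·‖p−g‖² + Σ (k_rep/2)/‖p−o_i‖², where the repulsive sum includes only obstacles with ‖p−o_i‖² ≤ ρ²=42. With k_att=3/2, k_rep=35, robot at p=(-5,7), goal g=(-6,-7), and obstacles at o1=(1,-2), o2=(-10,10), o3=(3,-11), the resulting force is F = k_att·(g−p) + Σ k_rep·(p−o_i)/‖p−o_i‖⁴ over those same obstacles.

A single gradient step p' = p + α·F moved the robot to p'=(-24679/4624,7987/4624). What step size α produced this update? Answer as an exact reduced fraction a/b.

F_att = 3/2·(g−p) = 3/2·(-1,-14) = (-1.5000,-21.0000)
o1: d²=117 > ρ²=42 → inactive
o2: d²=34 ≤ ρ²=42; F_rep = 35·(5,-3)/34² = (0.1514,-0.0908)
o3: d²=388 > ρ²=42 → inactive
F = F_att + ΣF_rep = (-1.3486,-21.0908)
Δp = p'−p = (-0.3372,-5.2727); α = Δx/Fx = (-1559/4624) / (-1559/1156) = 1/4
check: Δy/Fy = (-24381/4624) / (-24381/1156) = 1/4 ✓

α = 1/4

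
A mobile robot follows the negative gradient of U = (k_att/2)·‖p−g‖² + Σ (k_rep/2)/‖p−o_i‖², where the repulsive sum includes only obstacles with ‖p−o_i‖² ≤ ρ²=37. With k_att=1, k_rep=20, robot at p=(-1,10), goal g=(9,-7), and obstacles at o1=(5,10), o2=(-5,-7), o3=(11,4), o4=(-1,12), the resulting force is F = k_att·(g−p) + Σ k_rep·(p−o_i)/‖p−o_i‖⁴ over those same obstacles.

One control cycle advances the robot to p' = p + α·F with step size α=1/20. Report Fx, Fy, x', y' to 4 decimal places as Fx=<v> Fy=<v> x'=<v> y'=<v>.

Fx=9.9074 Fy=-19.5000 x'=-0.5046 y'=9.0250

F_att = 1·(g−p) = 1·(10,-17) = (10.0000,-17.0000)
o1: d²=36 ≤ ρ²=37; F_rep = 20·(-6,0)/36² = (-0.0926,0.0000)
o2: d²=305 > ρ²=37 → inactive
o3: d²=180 > ρ²=37 → inactive
o4: d²=4 ≤ ρ²=37; F_rep = 20·(0,-2)/4² = (0.0000,-2.5000)
F = F_att + ΣF_rep = (9.9074,-19.5000)
p' = p + 1/20·F = (-0.5046,9.0250)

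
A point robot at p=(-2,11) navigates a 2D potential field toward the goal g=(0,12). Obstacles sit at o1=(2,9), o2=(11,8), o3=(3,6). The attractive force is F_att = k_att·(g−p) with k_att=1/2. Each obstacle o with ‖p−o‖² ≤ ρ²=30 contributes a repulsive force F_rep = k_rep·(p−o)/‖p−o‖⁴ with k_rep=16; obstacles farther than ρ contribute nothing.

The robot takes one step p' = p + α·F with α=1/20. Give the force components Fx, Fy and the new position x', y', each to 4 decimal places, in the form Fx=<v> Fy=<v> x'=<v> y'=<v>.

Fx=0.8400 Fy=0.5800 x'=-1.9580 y'=11.0290

F_att = 1/2·(g−p) = 1/2·(2,1) = (1.0000,0.5000)
o1: d²=20 ≤ ρ²=30; F_rep = 16·(-4,2)/20² = (-0.1600,0.0800)
o2: d²=178 > ρ²=30 → inactive
o3: d²=50 > ρ²=30 → inactive
F = F_att + ΣF_rep = (0.8400,0.5800)
p' = p + 1/20·F = (-1.9580,11.0290)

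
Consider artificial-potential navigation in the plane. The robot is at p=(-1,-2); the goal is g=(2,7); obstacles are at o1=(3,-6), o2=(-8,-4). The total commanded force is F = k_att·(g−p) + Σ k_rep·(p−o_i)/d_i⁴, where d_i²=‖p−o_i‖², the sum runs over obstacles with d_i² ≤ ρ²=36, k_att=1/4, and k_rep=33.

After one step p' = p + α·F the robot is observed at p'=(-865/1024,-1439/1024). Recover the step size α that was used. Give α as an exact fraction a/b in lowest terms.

F_att = 1/4·(g−p) = 1/4·(3,9) = (0.7500,2.2500)
o1: d²=32 ≤ ρ²=36; F_rep = 33·(-4,4)/32² = (-0.1289,0.1289)
o2: d²=53 > ρ²=36 → inactive
F = F_att + ΣF_rep = (0.6211,2.3789)
Δp = p'−p = (0.1553,0.5947); α = Δx/Fx = (159/1024) / (159/256) = 1/4
check: Δy/Fy = (609/1024) / (609/256) = 1/4 ✓

α = 1/4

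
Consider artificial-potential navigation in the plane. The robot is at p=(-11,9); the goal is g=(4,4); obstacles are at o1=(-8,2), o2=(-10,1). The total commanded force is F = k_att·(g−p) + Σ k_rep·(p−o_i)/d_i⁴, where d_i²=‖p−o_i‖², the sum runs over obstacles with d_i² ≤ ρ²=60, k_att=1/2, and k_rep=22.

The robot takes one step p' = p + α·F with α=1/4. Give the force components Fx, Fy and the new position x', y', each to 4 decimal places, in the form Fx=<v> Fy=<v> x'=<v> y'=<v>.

Fx=7.4804 Fy=-2.4542 x'=-9.1299 y'=8.3864

F_att = 1/2·(g−p) = 1/2·(15,-5) = (7.5000,-2.5000)
o1: d²=58 ≤ ρ²=60; F_rep = 22·(-3,7)/58² = (-0.0196,0.0458)
o2: d²=65 > ρ²=60 → inactive
F = F_att + ΣF_rep = (7.4804,-2.4542)
p' = p + 1/4·F = (-9.1299,8.3864)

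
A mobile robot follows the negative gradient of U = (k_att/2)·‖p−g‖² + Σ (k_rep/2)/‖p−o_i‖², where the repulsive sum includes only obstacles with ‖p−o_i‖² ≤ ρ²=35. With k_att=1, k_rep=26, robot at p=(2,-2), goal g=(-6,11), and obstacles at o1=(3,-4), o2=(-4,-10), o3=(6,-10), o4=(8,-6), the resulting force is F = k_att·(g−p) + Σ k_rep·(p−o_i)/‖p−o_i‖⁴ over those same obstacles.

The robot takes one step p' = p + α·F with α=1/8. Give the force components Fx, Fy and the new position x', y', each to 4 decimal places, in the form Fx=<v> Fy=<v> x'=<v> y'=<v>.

F_att = 1·(g−p) = 1·(-8,13) = (-8.0000,13.0000)
o1: d²=5 ≤ ρ²=35; F_rep = 26·(-1,2)/5² = (-1.0400,2.0800)
o2: d²=100 > ρ²=35 → inactive
o3: d²=80 > ρ²=35 → inactive
o4: d²=52 > ρ²=35 → inactive
F = F_att + ΣF_rep = (-9.0400,15.0800)
p' = p + 1/8·F = (0.8700,-0.1150)

Fx=-9.0400 Fy=15.0800 x'=0.8700 y'=-0.1150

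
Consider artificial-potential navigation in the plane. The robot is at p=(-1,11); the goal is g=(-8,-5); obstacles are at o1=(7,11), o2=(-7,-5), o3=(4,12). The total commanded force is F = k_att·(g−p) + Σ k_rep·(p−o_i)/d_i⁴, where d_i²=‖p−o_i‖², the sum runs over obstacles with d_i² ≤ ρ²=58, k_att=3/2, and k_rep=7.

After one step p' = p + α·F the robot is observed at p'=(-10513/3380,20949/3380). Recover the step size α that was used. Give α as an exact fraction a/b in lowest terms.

α = 1/5

F_att = 3/2·(g−p) = 3/2·(-7,-16) = (-10.5000,-24.0000)
o1: d²=64 > ρ²=58 → inactive
o2: d²=292 > ρ²=58 → inactive
o3: d²=26 ≤ ρ²=58; F_rep = 7·(-5,-1)/26² = (-0.0518,-0.0104)
F = F_att + ΣF_rep = (-10.5518,-24.0104)
Δp = p'−p = (-2.1104,-4.8021); α = Δx/Fx = (-7133/3380) / (-7133/676) = 1/5
check: Δy/Fy = (-16231/3380) / (-16231/676) = 1/5 ✓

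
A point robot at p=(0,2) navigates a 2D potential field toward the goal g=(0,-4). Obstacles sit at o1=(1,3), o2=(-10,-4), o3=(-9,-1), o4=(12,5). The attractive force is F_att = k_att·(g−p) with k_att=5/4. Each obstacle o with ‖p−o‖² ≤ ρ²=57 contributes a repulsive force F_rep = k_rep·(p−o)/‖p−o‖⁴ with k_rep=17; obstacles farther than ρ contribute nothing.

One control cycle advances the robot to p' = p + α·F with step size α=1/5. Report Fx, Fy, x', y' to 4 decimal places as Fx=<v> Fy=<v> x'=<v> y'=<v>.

Fx=-4.2500 Fy=-11.7500 x'=-0.8500 y'=-0.3500

F_att = 5/4·(g−p) = 5/4·(0,-6) = (0.0000,-7.5000)
o1: d²=2 ≤ ρ²=57; F_rep = 17·(-1,-1)/2² = (-4.2500,-4.2500)
o2: d²=136 > ρ²=57 → inactive
o3: d²=90 > ρ²=57 → inactive
o4: d²=153 > ρ²=57 → inactive
F = F_att + ΣF_rep = (-4.2500,-11.7500)
p' = p + 1/5·F = (-0.8500,-0.3500)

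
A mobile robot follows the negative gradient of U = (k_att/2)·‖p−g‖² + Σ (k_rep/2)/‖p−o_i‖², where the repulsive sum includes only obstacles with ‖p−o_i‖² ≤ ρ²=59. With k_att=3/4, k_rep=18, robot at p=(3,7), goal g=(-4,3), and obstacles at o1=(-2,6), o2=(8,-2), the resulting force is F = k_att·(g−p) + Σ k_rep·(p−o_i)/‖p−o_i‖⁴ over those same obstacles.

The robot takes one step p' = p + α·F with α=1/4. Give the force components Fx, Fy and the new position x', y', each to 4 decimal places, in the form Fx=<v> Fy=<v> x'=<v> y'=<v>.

Fx=-5.1169 Fy=-2.9734 x'=1.7208 y'=6.2567

F_att = 3/4·(g−p) = 3/4·(-7,-4) = (-5.2500,-3.0000)
o1: d²=26 ≤ ρ²=59; F_rep = 18·(5,1)/26² = (0.1331,0.0266)
o2: d²=106 > ρ²=59 → inactive
F = F_att + ΣF_rep = (-5.1169,-2.9734)
p' = p + 1/4·F = (1.7208,6.2567)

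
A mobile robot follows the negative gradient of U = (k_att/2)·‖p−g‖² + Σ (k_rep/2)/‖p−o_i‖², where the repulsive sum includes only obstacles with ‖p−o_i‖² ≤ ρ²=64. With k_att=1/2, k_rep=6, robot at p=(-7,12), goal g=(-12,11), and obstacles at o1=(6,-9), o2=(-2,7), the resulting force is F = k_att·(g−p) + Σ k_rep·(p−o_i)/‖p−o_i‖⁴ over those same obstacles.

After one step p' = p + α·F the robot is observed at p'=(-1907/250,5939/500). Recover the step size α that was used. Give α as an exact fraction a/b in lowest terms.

α = 1/4

F_att = 1/2·(g−p) = 1/2·(-5,-1) = (-2.5000,-0.5000)
o1: d²=610 > ρ²=64 → inactive
o2: d²=50 ≤ ρ²=64; F_rep = 6·(-5,5)/50² = (-0.0120,0.0120)
F = F_att + ΣF_rep = (-2.5120,-0.4880)
Δp = p'−p = (-0.6280,-0.1220); α = Δx/Fx = (-157/250) / (-314/125) = 1/4
check: Δy/Fy = (-61/500) / (-61/125) = 1/4 ✓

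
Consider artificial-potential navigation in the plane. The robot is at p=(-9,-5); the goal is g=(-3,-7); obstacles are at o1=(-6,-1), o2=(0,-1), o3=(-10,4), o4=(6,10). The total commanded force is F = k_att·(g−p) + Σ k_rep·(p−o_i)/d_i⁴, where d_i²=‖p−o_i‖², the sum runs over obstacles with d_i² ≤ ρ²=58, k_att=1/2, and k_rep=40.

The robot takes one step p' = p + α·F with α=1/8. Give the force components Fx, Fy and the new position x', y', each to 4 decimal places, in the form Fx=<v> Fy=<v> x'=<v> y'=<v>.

F_att = 1/2·(g−p) = 1/2·(6,-2) = (3.0000,-1.0000)
o1: d²=25 ≤ ρ²=58; F_rep = 40·(-3,-4)/25² = (-0.1920,-0.2560)
o2: d²=97 > ρ²=58 → inactive
o3: d²=82 > ρ²=58 → inactive
o4: d²=450 > ρ²=58 → inactive
F = F_att + ΣF_rep = (2.8080,-1.2560)
p' = p + 1/8·F = (-8.6490,-5.1570)

Fx=2.8080 Fy=-1.2560 x'=-8.6490 y'=-5.1570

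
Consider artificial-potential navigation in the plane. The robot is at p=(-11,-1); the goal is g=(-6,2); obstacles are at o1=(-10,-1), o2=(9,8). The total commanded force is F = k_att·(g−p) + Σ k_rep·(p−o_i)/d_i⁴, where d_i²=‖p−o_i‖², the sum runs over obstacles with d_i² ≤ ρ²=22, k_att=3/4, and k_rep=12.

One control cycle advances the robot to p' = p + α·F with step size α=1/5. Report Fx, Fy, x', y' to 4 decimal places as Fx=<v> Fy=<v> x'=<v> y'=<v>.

Fx=-8.2500 Fy=2.2500 x'=-12.6500 y'=-0.5500

F_att = 3/4·(g−p) = 3/4·(5,3) = (3.7500,2.2500)
o1: d²=1 ≤ ρ²=22; F_rep = 12·(-1,0)/1² = (-12.0000,0.0000)
o2: d²=481 > ρ²=22 → inactive
F = F_att + ΣF_rep = (-8.2500,2.2500)
p' = p + 1/5·F = (-12.6500,-0.5500)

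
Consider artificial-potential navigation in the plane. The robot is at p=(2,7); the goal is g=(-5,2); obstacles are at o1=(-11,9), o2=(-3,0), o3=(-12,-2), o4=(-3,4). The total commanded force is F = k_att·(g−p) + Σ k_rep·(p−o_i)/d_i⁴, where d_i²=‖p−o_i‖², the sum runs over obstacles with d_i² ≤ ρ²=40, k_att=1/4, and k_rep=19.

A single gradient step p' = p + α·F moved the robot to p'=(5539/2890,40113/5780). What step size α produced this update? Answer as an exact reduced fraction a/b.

F_att = 1/4·(g−p) = 1/4·(-7,-5) = (-1.7500,-1.2500)
o1: d²=173 > ρ²=40 → inactive
o2: d²=74 > ρ²=40 → inactive
o3: d²=277 > ρ²=40 → inactive
o4: d²=34 ≤ ρ²=40; F_rep = 19·(5,3)/34² = (0.0822,0.0493)
F = F_att + ΣF_rep = (-1.6678,-1.2007)
Δp = p'−p = (-0.0834,-0.0600); α = Δx/Fx = (-241/2890) / (-482/289) = 1/20
check: Δy/Fy = (-347/5780) / (-347/289) = 1/20 ✓

α = 1/20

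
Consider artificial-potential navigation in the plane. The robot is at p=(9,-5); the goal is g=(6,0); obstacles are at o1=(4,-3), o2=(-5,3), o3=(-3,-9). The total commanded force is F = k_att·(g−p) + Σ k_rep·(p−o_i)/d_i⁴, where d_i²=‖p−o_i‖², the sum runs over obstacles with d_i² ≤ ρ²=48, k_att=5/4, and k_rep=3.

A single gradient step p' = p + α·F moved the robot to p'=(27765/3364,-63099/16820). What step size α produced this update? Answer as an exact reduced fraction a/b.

α = 1/5

F_att = 5/4·(g−p) = 5/4·(-3,5) = (-3.7500,6.2500)
o1: d²=29 ≤ ρ²=48; F_rep = 3·(5,-2)/29² = (0.0178,-0.0071)
o2: d²=260 > ρ²=48 → inactive
o3: d²=160 > ρ²=48 → inactive
F = F_att + ΣF_rep = (-3.7322,6.2429)
Δp = p'−p = (-0.7464,1.2486); α = Δx/Fx = (-2511/3364) / (-12555/3364) = 1/5
check: Δy/Fy = (21001/16820) / (21001/3364) = 1/5 ✓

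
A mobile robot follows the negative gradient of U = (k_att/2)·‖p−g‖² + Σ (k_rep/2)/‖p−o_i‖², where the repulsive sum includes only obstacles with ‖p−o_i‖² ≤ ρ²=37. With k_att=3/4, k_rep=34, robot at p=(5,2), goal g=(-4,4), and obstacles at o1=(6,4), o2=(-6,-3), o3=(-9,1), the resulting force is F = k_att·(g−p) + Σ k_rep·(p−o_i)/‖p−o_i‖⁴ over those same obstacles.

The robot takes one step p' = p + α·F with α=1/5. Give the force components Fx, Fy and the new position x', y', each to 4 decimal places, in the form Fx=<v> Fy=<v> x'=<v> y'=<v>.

F_att = 3/4·(g−p) = 3/4·(-9,2) = (-6.7500,1.5000)
o1: d²=5 ≤ ρ²=37; F_rep = 34·(-1,-2)/5² = (-1.3600,-2.7200)
o2: d²=146 > ρ²=37 → inactive
o3: d²=197 > ρ²=37 → inactive
F = F_att + ΣF_rep = (-8.1100,-1.2200)
p' = p + 1/5·F = (3.3780,1.7560)

Fx=-8.1100 Fy=-1.2200 x'=3.3780 y'=1.7560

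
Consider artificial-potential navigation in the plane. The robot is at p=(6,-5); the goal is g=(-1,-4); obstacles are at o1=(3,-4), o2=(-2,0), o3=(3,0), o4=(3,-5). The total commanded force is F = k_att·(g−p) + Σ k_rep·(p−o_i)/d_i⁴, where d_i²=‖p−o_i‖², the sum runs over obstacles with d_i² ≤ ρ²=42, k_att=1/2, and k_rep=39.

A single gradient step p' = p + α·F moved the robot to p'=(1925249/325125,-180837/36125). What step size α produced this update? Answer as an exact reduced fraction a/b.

F_att = 1/2·(g−p) = 1/2·(-7,1) = (-3.5000,0.5000)
o1: d²=10 ≤ ρ²=42; F_rep = 39·(3,-1)/10² = (1.1700,-0.3900)
o2: d²=89 > ρ²=42 → inactive
o3: d²=34 ≤ ρ²=42; F_rep = 39·(3,-5)/34² = (0.1012,-0.1687)
o4: d²=9 ≤ ρ²=42; F_rep = 39·(3,0)/9² = (1.4444,0.0000)
F = F_att + ΣF_rep = (-0.7843,-0.0587)
Δp = p'−p = (-0.0784,-0.0059); α = Δx/Fx = (-25501/325125) / (-51002/65025) = 1/10
check: Δy/Fy = (-212/36125) / (-424/7225) = 1/10 ✓

α = 1/10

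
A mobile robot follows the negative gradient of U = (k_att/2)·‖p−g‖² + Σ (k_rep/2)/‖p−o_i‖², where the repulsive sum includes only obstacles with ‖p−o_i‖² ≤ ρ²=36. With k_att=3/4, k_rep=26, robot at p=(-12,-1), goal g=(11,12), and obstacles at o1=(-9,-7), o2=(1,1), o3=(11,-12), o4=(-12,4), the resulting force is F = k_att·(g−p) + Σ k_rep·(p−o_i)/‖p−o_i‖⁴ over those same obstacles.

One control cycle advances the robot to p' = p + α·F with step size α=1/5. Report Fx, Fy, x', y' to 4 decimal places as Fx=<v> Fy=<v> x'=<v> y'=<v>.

Fx=17.2500 Fy=9.5420 x'=-8.5500 y'=0.9084

F_att = 3/4·(g−p) = 3/4·(23,13) = (17.2500,9.7500)
o1: d²=45 > ρ²=36 → inactive
o2: d²=173 > ρ²=36 → inactive
o3: d²=650 > ρ²=36 → inactive
o4: d²=25 ≤ ρ²=36; F_rep = 26·(0,-5)/25² = (0.0000,-0.2080)
F = F_att + ΣF_rep = (17.2500,9.5420)
p' = p + 1/5·F = (-8.5500,0.9084)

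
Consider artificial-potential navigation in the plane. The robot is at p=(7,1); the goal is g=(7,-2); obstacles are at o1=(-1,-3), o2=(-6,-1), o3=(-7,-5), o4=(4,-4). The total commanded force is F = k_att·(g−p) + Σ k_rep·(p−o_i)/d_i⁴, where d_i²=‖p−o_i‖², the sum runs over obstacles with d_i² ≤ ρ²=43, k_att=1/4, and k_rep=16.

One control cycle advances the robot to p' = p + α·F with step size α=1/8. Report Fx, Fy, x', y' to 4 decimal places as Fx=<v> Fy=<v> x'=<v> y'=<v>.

Fx=0.0415 Fy=-0.6808 x'=7.0052 y'=0.9149

F_att = 1/4·(g−p) = 1/4·(0,-3) = (0.0000,-0.7500)
o1: d²=80 > ρ²=43 → inactive
o2: d²=173 > ρ²=43 → inactive
o3: d²=232 > ρ²=43 → inactive
o4: d²=34 ≤ ρ²=43; F_rep = 16·(3,5)/34² = (0.0415,0.0692)
F = F_att + ΣF_rep = (0.0415,-0.6808)
p' = p + 1/8·F = (7.0052,0.9149)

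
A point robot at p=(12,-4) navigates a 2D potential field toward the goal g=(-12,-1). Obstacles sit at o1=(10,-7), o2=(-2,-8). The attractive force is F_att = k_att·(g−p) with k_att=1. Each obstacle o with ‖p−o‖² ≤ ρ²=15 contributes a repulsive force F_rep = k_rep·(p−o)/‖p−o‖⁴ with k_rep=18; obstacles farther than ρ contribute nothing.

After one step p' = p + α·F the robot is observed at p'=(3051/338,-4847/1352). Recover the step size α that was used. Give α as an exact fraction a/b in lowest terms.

α = 1/8

F_att = 1·(g−p) = 1·(-24,3) = (-24.0000,3.0000)
o1: d²=13 ≤ ρ²=15; F_rep = 18·(2,3)/13² = (0.2130,0.3195)
o2: d²=212 > ρ²=15 → inactive
F = F_att + ΣF_rep = (-23.7870,3.3195)
Δp = p'−p = (-2.9734,0.4149); α = Δx/Fx = (-1005/338) / (-4020/169) = 1/8
check: Δy/Fy = (561/1352) / (561/169) = 1/8 ✓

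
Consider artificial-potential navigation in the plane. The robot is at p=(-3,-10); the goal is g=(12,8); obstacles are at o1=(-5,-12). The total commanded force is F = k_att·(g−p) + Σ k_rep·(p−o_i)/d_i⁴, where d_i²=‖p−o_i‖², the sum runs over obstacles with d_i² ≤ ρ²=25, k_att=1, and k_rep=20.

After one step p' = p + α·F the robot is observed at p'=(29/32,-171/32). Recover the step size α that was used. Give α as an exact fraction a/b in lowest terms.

α = 1/4

F_att = 1·(g−p) = 1·(15,18) = (15.0000,18.0000)
o1: d²=8 ≤ ρ²=25; F_rep = 20·(2,2)/8² = (0.6250,0.6250)
F = F_att + ΣF_rep = (15.6250,18.6250)
Δp = p'−p = (3.9062,4.6562); α = Δx/Fx = (125/32) / (125/8) = 1/4
check: Δy/Fy = (149/32) / (149/8) = 1/4 ✓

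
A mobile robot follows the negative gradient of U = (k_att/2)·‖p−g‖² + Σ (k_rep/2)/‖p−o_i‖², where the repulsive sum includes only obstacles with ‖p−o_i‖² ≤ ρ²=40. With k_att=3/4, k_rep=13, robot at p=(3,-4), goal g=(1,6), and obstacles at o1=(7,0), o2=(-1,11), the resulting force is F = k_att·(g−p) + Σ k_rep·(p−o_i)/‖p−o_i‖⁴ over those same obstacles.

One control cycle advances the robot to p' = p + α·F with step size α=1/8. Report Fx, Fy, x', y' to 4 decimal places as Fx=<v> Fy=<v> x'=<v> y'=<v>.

F_att = 3/4·(g−p) = 3/4·(-2,10) = (-1.5000,7.5000)
o1: d²=32 ≤ ρ²=40; F_rep = 13·(-4,-4)/32² = (-0.0508,-0.0508)
o2: d²=241 > ρ²=40 → inactive
F = F_att + ΣF_rep = (-1.5508,7.4492)
p' = p + 1/8·F = (2.8062,-3.0688)

Fx=-1.5508 Fy=7.4492 x'=2.8062 y'=-3.0688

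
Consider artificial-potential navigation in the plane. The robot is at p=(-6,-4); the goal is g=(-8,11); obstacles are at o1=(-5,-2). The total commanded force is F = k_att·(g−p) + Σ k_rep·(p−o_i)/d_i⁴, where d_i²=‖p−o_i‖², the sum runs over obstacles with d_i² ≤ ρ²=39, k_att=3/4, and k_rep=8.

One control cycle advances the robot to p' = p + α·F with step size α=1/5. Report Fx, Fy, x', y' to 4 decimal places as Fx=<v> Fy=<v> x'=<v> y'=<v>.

Fx=-1.8200 Fy=10.6100 x'=-6.3640 y'=-1.8780

F_att = 3/4·(g−p) = 3/4·(-2,15) = (-1.5000,11.2500)
o1: d²=5 ≤ ρ²=39; F_rep = 8·(-1,-2)/5² = (-0.3200,-0.6400)
F = F_att + ΣF_rep = (-1.8200,10.6100)
p' = p + 1/5·F = (-6.3640,-1.8780)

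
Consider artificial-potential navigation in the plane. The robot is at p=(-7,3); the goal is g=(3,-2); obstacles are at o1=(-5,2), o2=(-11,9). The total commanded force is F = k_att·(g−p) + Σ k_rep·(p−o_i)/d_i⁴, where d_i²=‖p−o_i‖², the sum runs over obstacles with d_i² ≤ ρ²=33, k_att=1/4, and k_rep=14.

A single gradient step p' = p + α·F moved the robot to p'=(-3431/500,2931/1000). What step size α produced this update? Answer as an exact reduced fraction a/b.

α = 1/10

F_att = 1/4·(g−p) = 1/4·(10,-5) = (2.5000,-1.2500)
o1: d²=5 ≤ ρ²=33; F_rep = 14·(-2,1)/5² = (-1.1200,0.5600)
o2: d²=52 > ρ²=33 → inactive
F = F_att + ΣF_rep = (1.3800,-0.6900)
Δp = p'−p = (0.1380,-0.0690); α = Δx/Fx = (69/500) / (69/50) = 1/10
check: Δy/Fy = (-69/1000) / (-69/100) = 1/10 ✓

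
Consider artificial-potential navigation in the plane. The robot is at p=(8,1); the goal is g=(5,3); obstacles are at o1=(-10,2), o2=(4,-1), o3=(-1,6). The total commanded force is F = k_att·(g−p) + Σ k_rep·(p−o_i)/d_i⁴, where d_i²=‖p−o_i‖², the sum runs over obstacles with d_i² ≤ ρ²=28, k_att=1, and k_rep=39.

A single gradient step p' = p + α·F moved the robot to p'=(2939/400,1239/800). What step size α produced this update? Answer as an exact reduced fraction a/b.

F_att = 1·(g−p) = 1·(-3,2) = (-3.0000,2.0000)
o1: d²=325 > ρ²=28 → inactive
o2: d²=20 ≤ ρ²=28; F_rep = 39·(4,2)/20² = (0.3900,0.1950)
o3: d²=106 > ρ²=28 → inactive
F = F_att + ΣF_rep = (-2.6100,2.1950)
Δp = p'−p = (-0.6525,0.5487); α = Δx/Fx = (-261/400) / (-261/100) = 1/4
check: Δy/Fy = (439/800) / (439/200) = 1/4 ✓

α = 1/4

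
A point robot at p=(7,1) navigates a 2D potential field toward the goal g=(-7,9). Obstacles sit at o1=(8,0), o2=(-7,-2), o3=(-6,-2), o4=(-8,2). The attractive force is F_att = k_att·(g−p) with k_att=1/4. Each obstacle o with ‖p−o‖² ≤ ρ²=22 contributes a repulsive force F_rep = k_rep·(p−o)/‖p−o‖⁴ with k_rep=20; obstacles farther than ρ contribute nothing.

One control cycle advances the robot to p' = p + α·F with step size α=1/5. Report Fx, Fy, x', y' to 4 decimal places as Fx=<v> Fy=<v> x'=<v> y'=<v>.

F_att = 1/4·(g−p) = 1/4·(-14,8) = (-3.5000,2.0000)
o1: d²=2 ≤ ρ²=22; F_rep = 20·(-1,1)/2² = (-5.0000,5.0000)
o2: d²=205 > ρ²=22 → inactive
o3: d²=178 > ρ²=22 → inactive
o4: d²=226 > ρ²=22 → inactive
F = F_att + ΣF_rep = (-8.5000,7.0000)
p' = p + 1/5·F = (5.3000,2.4000)

Fx=-8.5000 Fy=7.0000 x'=5.3000 y'=2.4000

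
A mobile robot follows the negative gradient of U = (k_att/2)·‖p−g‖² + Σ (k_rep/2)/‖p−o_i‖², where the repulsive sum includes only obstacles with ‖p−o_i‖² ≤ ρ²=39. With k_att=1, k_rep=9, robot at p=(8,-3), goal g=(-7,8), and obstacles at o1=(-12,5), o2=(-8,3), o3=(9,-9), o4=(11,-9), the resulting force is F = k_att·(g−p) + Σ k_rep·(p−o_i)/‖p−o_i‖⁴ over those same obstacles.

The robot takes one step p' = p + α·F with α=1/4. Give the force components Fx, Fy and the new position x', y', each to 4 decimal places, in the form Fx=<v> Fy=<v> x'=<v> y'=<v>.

Fx=-15.0066 Fy=11.0394 x'=4.2484 y'=-0.2401

F_att = 1·(g−p) = 1·(-15,11) = (-15.0000,11.0000)
o1: d²=464 > ρ²=39 → inactive
o2: d²=292 > ρ²=39 → inactive
o3: d²=37 ≤ ρ²=39; F_rep = 9·(-1,6)/37² = (-0.0066,0.0394)
o4: d²=45 > ρ²=39 → inactive
F = F_att + ΣF_rep = (-15.0066,11.0394)
p' = p + 1/4·F = (4.2484,-0.2401)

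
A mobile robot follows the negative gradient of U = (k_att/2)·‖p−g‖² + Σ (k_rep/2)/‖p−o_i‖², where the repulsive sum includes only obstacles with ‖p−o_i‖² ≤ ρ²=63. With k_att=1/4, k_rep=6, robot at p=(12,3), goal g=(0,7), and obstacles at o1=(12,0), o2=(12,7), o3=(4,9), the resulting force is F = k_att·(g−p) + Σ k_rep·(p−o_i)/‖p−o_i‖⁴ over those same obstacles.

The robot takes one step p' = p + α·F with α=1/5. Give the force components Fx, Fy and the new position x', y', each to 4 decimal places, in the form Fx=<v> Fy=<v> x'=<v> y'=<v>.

Fx=-3.0000 Fy=1.1285 x'=11.4000 y'=3.2257

F_att = 1/4·(g−p) = 1/4·(-12,4) = (-3.0000,1.0000)
o1: d²=9 ≤ ρ²=63; F_rep = 6·(0,3)/9² = (0.0000,0.2222)
o2: d²=16 ≤ ρ²=63; F_rep = 6·(0,-4)/16² = (0.0000,-0.0938)
o3: d²=100 > ρ²=63 → inactive
F = F_att + ΣF_rep = (-3.0000,1.1285)
p' = p + 1/5·F = (11.4000,3.2257)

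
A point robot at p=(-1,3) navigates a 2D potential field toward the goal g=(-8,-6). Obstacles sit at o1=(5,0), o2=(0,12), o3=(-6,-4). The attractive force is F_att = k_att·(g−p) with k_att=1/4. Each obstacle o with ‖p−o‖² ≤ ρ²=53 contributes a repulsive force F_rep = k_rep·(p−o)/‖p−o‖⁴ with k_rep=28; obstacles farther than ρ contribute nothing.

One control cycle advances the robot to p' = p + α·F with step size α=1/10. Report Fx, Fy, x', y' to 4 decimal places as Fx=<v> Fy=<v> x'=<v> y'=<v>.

Fx=-1.8330 Fy=-2.2085 x'=-1.1833 y'=2.7791

F_att = 1/4·(g−p) = 1/4·(-7,-9) = (-1.7500,-2.2500)
o1: d²=45 ≤ ρ²=53; F_rep = 28·(-6,3)/45² = (-0.0830,0.0415)
o2: d²=82 > ρ²=53 → inactive
o3: d²=74 > ρ²=53 → inactive
F = F_att + ΣF_rep = (-1.8330,-2.2085)
p' = p + 1/10·F = (-1.1833,2.7791)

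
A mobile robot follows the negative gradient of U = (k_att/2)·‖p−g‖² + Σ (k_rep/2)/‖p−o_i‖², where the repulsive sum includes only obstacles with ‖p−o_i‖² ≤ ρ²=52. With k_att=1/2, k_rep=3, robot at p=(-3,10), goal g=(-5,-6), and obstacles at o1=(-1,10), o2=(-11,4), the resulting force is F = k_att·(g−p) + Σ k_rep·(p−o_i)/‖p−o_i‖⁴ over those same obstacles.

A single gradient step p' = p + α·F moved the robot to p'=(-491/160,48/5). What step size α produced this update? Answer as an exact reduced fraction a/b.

F_att = 1/2·(g−p) = 1/2·(-2,-16) = (-1.0000,-8.0000)
o1: d²=4 ≤ ρ²=52; F_rep = 3·(-2,0)/4² = (-0.3750,0.0000)
o2: d²=100 > ρ²=52 → inactive
F = F_att + ΣF_rep = (-1.3750,-8.0000)
Δp = p'−p = (-0.0688,-0.4000); α = Δx/Fx = (-11/160) / (-11/8) = 1/20
check: Δy/Fy = (-2/5) / (-8) = 1/20 ✓

α = 1/20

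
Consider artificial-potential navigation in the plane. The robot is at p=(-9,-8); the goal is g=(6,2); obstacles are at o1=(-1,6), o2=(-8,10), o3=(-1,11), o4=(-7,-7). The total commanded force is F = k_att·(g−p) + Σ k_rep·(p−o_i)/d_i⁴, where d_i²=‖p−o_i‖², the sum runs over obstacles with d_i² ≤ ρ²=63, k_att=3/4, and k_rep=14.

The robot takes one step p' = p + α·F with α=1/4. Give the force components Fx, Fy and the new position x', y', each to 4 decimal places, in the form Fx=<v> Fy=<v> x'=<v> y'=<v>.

Fx=10.1300 Fy=6.9400 x'=-6.4675 y'=-6.2650

F_att = 3/4·(g−p) = 3/4·(15,10) = (11.2500,7.5000)
o1: d²=260 > ρ²=63 → inactive
o2: d²=325 > ρ²=63 → inactive
o3: d²=425 > ρ²=63 → inactive
o4: d²=5 ≤ ρ²=63; F_rep = 14·(-2,-1)/5² = (-1.1200,-0.5600)
F = F_att + ΣF_rep = (10.1300,6.9400)
p' = p + 1/4·F = (-6.4675,-6.2650)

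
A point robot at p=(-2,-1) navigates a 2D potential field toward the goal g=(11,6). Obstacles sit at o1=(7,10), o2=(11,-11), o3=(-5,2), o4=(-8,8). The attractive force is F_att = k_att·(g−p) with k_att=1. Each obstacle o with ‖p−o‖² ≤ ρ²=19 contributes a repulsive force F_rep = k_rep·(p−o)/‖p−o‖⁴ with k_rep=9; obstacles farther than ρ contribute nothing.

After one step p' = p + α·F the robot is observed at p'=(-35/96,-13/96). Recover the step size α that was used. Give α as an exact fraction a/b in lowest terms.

α = 1/8

F_att = 1·(g−p) = 1·(13,7) = (13.0000,7.0000)
o1: d²=202 > ρ²=19 → inactive
o2: d²=269 > ρ²=19 → inactive
o3: d²=18 ≤ ρ²=19; F_rep = 9·(3,-3)/18² = (0.0833,-0.0833)
o4: d²=117 > ρ²=19 → inactive
F = F_att + ΣF_rep = (13.0833,6.9167)
Δp = p'−p = (1.6354,0.8646); α = Δx/Fx = (157/96) / (157/12) = 1/8
check: Δy/Fy = (83/96) / (83/12) = 1/8 ✓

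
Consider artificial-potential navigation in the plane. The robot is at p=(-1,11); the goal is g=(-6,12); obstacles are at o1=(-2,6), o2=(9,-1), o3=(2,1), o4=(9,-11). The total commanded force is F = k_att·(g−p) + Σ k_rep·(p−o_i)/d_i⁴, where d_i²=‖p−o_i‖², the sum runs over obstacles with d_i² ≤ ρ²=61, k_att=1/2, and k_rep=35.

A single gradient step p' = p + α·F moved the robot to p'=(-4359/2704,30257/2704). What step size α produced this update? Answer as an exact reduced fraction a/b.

α = 1/4

F_att = 1/2·(g−p) = 1/2·(-5,1) = (-2.5000,0.5000)
o1: d²=26 ≤ ρ²=61; F_rep = 35·(1,5)/26² = (0.0518,0.2589)
o2: d²=244 > ρ²=61 → inactive
o3: d²=109 > ρ²=61 → inactive
o4: d²=584 > ρ²=61 → inactive
F = F_att + ΣF_rep = (-2.4482,0.7589)
Δp = p'−p = (-0.6121,0.1897); α = Δx/Fx = (-1655/2704) / (-1655/676) = 1/4
check: Δy/Fy = (513/2704) / (513/676) = 1/4 ✓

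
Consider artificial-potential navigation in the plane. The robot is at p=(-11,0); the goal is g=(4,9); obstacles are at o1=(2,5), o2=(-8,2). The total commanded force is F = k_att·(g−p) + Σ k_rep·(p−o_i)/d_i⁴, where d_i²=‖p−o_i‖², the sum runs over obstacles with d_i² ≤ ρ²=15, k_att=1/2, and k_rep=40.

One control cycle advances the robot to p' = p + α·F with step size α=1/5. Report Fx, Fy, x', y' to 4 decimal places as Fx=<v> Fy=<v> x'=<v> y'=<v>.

F_att = 1/2·(g−p) = 1/2·(15,9) = (7.5000,4.5000)
o1: d²=194 > ρ²=15 → inactive
o2: d²=13 ≤ ρ²=15; F_rep = 40·(-3,-2)/13² = (-0.7101,-0.4734)
F = F_att + ΣF_rep = (6.7899,4.0266)
p' = p + 1/5·F = (-9.6420,0.8053)

Fx=6.7899 Fy=4.0266 x'=-9.6420 y'=0.8053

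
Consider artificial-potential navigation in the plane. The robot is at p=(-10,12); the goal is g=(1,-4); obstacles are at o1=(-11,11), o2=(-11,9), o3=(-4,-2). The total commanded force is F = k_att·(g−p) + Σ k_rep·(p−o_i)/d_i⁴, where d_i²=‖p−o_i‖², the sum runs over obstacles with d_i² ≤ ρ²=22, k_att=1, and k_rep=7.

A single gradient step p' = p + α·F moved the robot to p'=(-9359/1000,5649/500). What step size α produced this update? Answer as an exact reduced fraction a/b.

α = 1/20

F_att = 1·(g−p) = 1·(11,-16) = (11.0000,-16.0000)
o1: d²=2 ≤ ρ²=22; F_rep = 7·(1,1)/2² = (1.7500,1.7500)
o2: d²=10 ≤ ρ²=22; F_rep = 7·(1,3)/10² = (0.0700,0.2100)
o3: d²=232 > ρ²=22 → inactive
F = F_att + ΣF_rep = (12.8200,-14.0400)
Δp = p'−p = (0.6410,-0.7020); α = Δx/Fx = (641/1000) / (641/50) = 1/20
check: Δy/Fy = (-351/500) / (-351/25) = 1/20 ✓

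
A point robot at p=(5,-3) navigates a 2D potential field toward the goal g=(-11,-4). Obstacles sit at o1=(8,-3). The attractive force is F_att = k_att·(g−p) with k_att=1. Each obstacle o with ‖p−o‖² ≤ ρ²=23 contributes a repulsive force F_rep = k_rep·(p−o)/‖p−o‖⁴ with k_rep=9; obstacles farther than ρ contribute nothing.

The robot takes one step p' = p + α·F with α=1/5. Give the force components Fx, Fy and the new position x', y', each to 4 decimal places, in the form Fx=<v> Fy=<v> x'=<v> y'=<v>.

F_att = 1·(g−p) = 1·(-16,-1) = (-16.0000,-1.0000)
o1: d²=9 ≤ ρ²=23; F_rep = 9·(-3,0)/9² = (-0.3333,0.0000)
F = F_att + ΣF_rep = (-16.3333,-1.0000)
p' = p + 1/5·F = (1.7333,-3.2000)

Fx=-16.3333 Fy=-1.0000 x'=1.7333 y'=-3.2000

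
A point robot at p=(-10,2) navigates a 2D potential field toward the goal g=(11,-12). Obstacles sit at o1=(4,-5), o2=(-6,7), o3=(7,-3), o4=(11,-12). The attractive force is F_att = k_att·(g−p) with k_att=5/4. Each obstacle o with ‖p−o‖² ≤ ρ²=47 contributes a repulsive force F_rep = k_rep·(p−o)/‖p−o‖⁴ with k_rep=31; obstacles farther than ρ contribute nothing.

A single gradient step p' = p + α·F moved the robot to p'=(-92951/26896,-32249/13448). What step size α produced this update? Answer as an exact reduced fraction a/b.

F_att = 5/4·(g−p) = 5/4·(21,-14) = (26.2500,-17.5000)
o1: d²=245 > ρ²=47 → inactive
o2: d²=41 ≤ ρ²=47; F_rep = 31·(-4,-5)/41² = (-0.0738,-0.0922)
o3: d²=314 > ρ²=47 → inactive
o4: d²=637 > ρ²=47 → inactive
F = F_att + ΣF_rep = (26.1762,-17.5922)
Δp = p'−p = (6.5441,-4.3981); α = Δx/Fx = (176009/26896) / (176009/6724) = 1/4
check: Δy/Fy = (-59145/13448) / (-59145/3362) = 1/4 ✓

α = 1/4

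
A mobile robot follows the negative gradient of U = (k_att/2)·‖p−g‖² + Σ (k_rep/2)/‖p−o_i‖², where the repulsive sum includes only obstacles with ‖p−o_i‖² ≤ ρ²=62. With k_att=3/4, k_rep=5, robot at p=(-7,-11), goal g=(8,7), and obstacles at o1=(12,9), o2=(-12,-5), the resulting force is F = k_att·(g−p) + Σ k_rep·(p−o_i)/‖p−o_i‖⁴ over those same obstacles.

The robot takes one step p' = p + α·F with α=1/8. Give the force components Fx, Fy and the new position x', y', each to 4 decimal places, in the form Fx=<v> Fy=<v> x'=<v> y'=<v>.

F_att = 3/4·(g−p) = 3/4·(15,18) = (11.2500,13.5000)
o1: d²=761 > ρ²=62 → inactive
o2: d²=61 ≤ ρ²=62; F_rep = 5·(5,-6)/61² = (0.0067,-0.0081)
F = F_att + ΣF_rep = (11.2567,13.4919)
p' = p + 1/8·F = (-5.5929,-9.3135)

Fx=11.2567 Fy=13.4919 x'=-5.5929 y'=-9.3135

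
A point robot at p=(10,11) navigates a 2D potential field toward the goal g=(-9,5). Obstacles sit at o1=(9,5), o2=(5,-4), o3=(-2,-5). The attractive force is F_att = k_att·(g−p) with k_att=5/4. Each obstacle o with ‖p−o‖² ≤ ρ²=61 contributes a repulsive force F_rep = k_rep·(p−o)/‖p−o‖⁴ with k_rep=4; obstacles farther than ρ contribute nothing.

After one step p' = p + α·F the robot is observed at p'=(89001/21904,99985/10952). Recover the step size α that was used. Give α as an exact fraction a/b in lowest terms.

α = 1/4

F_att = 5/4·(g−p) = 5/4·(-19,-6) = (-23.7500,-7.5000)
o1: d²=37 ≤ ρ²=61; F_rep = 4·(1,6)/37² = (0.0029,0.0175)
o2: d²=250 > ρ²=61 → inactive
o3: d²=400 > ρ²=61 → inactive
F = F_att + ΣF_rep = (-23.7471,-7.4825)
Δp = p'−p = (-5.9368,-1.8706); α = Δx/Fx = (-130039/21904) / (-130039/5476) = 1/4
check: Δy/Fy = (-20487/10952) / (-20487/2738) = 1/4 ✓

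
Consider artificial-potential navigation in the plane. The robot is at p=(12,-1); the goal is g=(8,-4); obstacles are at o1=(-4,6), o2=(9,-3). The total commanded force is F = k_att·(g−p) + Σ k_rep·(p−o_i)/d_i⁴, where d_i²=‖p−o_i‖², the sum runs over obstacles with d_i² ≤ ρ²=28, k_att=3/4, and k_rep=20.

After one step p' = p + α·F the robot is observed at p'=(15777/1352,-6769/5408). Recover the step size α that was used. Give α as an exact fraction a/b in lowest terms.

F_att = 3/4·(g−p) = 3/4·(-4,-3) = (-3.0000,-2.2500)
o1: d²=305 > ρ²=28 → inactive
o2: d²=13 ≤ ρ²=28; F_rep = 20·(3,2)/13² = (0.3550,0.2367)
F = F_att + ΣF_rep = (-2.6450,-2.0133)
Δp = p'−p = (-0.3306,-0.2517); α = Δx/Fx = (-447/1352) / (-447/169) = 1/8
check: Δy/Fy = (-1361/5408) / (-1361/676) = 1/8 ✓

α = 1/8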